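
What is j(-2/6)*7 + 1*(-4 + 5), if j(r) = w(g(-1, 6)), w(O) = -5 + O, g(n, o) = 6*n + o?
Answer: -34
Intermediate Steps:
g(n, o) = o + 6*n
j(r) = -5 (j(r) = -5 + (6 + 6*(-1)) = -5 + (6 - 6) = -5 + 0 = -5)
j(-2/6)*7 + 1*(-4 + 5) = -5*7 + 1*(-4 + 5) = -35 + 1*1 = -35 + 1 = -34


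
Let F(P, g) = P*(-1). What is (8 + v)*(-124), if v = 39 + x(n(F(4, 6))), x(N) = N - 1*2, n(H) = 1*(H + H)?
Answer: -4588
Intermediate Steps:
F(P, g) = -P
n(H) = 2*H (n(H) = 1*(2*H) = 2*H)
x(N) = -2 + N (x(N) = N - 2 = -2 + N)
v = 29 (v = 39 + (-2 + 2*(-1*4)) = 39 + (-2 + 2*(-4)) = 39 + (-2 - 8) = 39 - 10 = 29)
(8 + v)*(-124) = (8 + 29)*(-124) = 37*(-124) = -4588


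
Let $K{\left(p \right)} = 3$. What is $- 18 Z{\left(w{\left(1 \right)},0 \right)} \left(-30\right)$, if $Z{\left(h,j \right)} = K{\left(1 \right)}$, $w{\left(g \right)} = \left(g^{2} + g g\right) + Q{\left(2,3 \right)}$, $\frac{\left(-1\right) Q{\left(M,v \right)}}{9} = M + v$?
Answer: $1620$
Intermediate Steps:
$Q{\left(M,v \right)} = - 9 M - 9 v$ ($Q{\left(M,v \right)} = - 9 \left(M + v\right) = - 9 M - 9 v$)
$w{\left(g \right)} = -45 + 2 g^{2}$ ($w{\left(g \right)} = \left(g^{2} + g g\right) - 45 = \left(g^{2} + g^{2}\right) - 45 = 2 g^{2} - 45 = -45 + 2 g^{2}$)
$Z{\left(h,j \right)} = 3$
$- 18 Z{\left(w{\left(1 \right)},0 \right)} \left(-30\right) = \left(-18\right) 3 \left(-30\right) = \left(-54\right) \left(-30\right) = 1620$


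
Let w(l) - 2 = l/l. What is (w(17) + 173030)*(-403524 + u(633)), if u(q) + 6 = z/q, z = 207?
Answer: -14732853430113/211 ≈ -6.9824e+10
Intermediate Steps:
w(l) = 3 (w(l) = 2 + l/l = 2 + 1 = 3)
u(q) = -6 + 207/q
(w(17) + 173030)*(-403524 + u(633)) = (3 + 173030)*(-403524 + (-6 + 207/633)) = 173033*(-403524 + (-6 + 207*(1/633))) = 173033*(-403524 + (-6 + 69/211)) = 173033*(-403524 - 1197/211) = 173033*(-85144761/211) = -14732853430113/211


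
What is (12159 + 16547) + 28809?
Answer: 57515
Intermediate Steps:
(12159 + 16547) + 28809 = 28706 + 28809 = 57515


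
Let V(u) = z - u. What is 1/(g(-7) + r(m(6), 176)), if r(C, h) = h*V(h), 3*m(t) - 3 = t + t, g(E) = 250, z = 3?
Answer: -1/30198 ≈ -3.3115e-5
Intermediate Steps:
m(t) = 1 + 2*t/3 (m(t) = 1 + (t + t)/3 = 1 + (2*t)/3 = 1 + 2*t/3)
V(u) = 3 - u
r(C, h) = h*(3 - h)
1/(g(-7) + r(m(6), 176)) = 1/(250 + 176*(3 - 1*176)) = 1/(250 + 176*(3 - 176)) = 1/(250 + 176*(-173)) = 1/(250 - 30448) = 1/(-30198) = -1/30198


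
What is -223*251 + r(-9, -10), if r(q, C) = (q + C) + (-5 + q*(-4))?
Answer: -55961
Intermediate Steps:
r(q, C) = -5 + C - 3*q (r(q, C) = (C + q) + (-5 - 4*q) = -5 + C - 3*q)
-223*251 + r(-9, -10) = -223*251 + (-5 - 10 - 3*(-9)) = -55973 + (-5 - 10 + 27) = -55973 + 12 = -55961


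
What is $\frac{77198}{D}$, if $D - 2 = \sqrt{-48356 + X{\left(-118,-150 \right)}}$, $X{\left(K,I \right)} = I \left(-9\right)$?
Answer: $\frac{77198}{23505} - \frac{38599 i \sqrt{47006}}{23505} \approx 3.2843 - 356.03 i$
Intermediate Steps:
$X{\left(K,I \right)} = - 9 I$
$D = 2 + i \sqrt{47006}$ ($D = 2 + \sqrt{-48356 - -1350} = 2 + \sqrt{-48356 + 1350} = 2 + \sqrt{-47006} = 2 + i \sqrt{47006} \approx 2.0 + 216.81 i$)
$\frac{77198}{D} = \frac{77198}{2 + i \sqrt{47006}}$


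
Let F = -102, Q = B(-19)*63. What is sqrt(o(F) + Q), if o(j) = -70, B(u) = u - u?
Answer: I*sqrt(70) ≈ 8.3666*I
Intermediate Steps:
B(u) = 0
Q = 0 (Q = 0*63 = 0)
sqrt(o(F) + Q) = sqrt(-70 + 0) = sqrt(-70) = I*sqrt(70)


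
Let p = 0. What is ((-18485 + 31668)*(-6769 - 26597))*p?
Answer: 0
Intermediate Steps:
((-18485 + 31668)*(-6769 - 26597))*p = ((-18485 + 31668)*(-6769 - 26597))*0 = (13183*(-33366))*0 = -439863978*0 = 0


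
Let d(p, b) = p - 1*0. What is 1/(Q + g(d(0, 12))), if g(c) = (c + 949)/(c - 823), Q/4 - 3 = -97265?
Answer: -823/320187453 ≈ -2.5704e-6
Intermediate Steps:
Q = -389048 (Q = 12 + 4*(-97265) = 12 - 389060 = -389048)
d(p, b) = p (d(p, b) = p + 0 = p)
g(c) = (949 + c)/(-823 + c)
1/(Q + g(d(0, 12))) = 1/(-389048 + (949 + 0)/(-823 + 0)) = 1/(-389048 + 949/(-823)) = 1/(-389048 - 1/823*949) = 1/(-389048 - 949/823) = 1/(-320187453/823) = -823/320187453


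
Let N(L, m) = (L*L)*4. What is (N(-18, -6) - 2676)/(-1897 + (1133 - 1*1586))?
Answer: 138/235 ≈ 0.58723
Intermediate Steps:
N(L, m) = 4*L² (N(L, m) = L²*4 = 4*L²)
(N(-18, -6) - 2676)/(-1897 + (1133 - 1*1586)) = (4*(-18)² - 2676)/(-1897 + (1133 - 1*1586)) = (4*324 - 2676)/(-1897 + (1133 - 1586)) = (1296 - 2676)/(-1897 - 453) = -1380/(-2350) = -1380*(-1/2350) = 138/235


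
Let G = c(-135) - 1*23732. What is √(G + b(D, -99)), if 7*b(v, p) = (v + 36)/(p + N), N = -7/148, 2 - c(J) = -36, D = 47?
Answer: I*√249485522056778/102613 ≈ 153.93*I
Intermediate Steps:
c(J) = 38 (c(J) = 2 - 1*(-36) = 2 + 36 = 38)
N = -7/148 (N = -7*1/148 = -7/148 ≈ -0.047297)
b(v, p) = (36 + v)/(7*(-7/148 + p)) (b(v, p) = ((v + 36)/(p - 7/148))/7 = ((36 + v)/(-7/148 + p))/7 = (36 + v)/(7*(-7/148 + p)))
G = -23694 (G = 38 - 1*23732 = 38 - 23732 = -23694)
√(G + b(D, -99)) = √(-23694 + 148*(36 + 47)/(7*(-7 + 148*(-99)))) = √(-23694 + (148/7)*83/(-7 - 14652)) = √(-23694 + (148/7)*83/(-14659)) = √(-23694 + (148/7)*(-1/14659)*83) = √(-23694 - 12284/102613) = √(-2431324706/102613) = I*√249485522056778/102613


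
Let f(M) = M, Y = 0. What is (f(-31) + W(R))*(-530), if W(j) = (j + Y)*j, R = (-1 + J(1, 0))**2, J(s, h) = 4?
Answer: -26500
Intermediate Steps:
R = 9 (R = (-1 + 4)**2 = 3**2 = 9)
W(j) = j**2 (W(j) = (j + 0)*j = j*j = j**2)
(f(-31) + W(R))*(-530) = (-31 + 9**2)*(-530) = (-31 + 81)*(-530) = 50*(-530) = -26500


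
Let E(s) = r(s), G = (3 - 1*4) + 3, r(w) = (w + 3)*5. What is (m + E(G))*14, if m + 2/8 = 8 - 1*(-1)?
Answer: 945/2 ≈ 472.50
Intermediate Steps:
r(w) = 15 + 5*w (r(w) = (3 + w)*5 = 15 + 5*w)
G = 2 (G = (3 - 4) + 3 = -1 + 3 = 2)
E(s) = 15 + 5*s
m = 35/4 (m = -¼ + (8 - 1*(-1)) = -¼ + (8 + 1) = -¼ + 9 = 35/4 ≈ 8.7500)
(m + E(G))*14 = (35/4 + (15 + 5*2))*14 = (35/4 + (15 + 10))*14 = (35/4 + 25)*14 = (135/4)*14 = 945/2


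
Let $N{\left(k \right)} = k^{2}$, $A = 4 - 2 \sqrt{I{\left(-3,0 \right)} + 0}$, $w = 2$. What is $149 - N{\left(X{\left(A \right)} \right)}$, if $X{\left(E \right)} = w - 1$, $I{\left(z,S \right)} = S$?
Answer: $148$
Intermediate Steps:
$A = 4$ ($A = 4 - 2 \sqrt{0 + 0} = 4 - 2 \sqrt{0} = 4 - 0 = 4 + 0 = 4$)
$X{\left(E \right)} = 1$ ($X{\left(E \right)} = 2 - 1 = 1$)
$149 - N{\left(X{\left(A \right)} \right)} = 149 - 1^{2} = 149 - 1 = 148$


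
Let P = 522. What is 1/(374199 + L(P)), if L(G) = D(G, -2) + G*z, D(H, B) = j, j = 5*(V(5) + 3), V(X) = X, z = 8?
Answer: 1/378415 ≈ 2.6426e-6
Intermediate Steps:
j = 40 (j = 5*(5 + 3) = 5*8 = 40)
D(H, B) = 40
L(G) = 40 + 8*G (L(G) = 40 + G*8 = 40 + 8*G)
1/(374199 + L(P)) = 1/(374199 + (40 + 8*522)) = 1/(374199 + (40 + 4176)) = 1/(374199 + 4216) = 1/378415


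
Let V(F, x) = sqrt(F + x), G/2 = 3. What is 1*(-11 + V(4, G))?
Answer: -11 + sqrt(10) ≈ -7.8377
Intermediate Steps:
G = 6 (G = 2*3 = 6)
1*(-11 + V(4, G)) = 1*(-11 + sqrt(4 + 6)) = 1*(-11 + sqrt(10)) = -11 + sqrt(10)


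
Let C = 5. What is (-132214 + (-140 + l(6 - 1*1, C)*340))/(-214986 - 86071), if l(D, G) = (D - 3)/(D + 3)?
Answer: 132269/301057 ≈ 0.43935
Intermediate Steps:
l(D, G) = (-3 + D)/(3 + D)
(-132214 + (-140 + l(6 - 1*1, C)*340))/(-214986 - 86071) = (-132214 + (-140 + ((-3 + (6 - 1*1))/(3 + (6 - 1*1)))*340))/(-214986 - 86071) = (-132214 + (-140 + ((-3 + (6 - 1))/(3 + (6 - 1)))*340))/(-301057) = (-132214 + (-140 + ((-3 + 5)/(3 + 5))*340))*(-1/301057) = (-132214 + (-140 + (2/8)*340))*(-1/301057) = (-132214 + (-140 + ((1/8)*2)*340))*(-1/301057) = (-132214 + (-140 + (1/4)*340))*(-1/301057) = (-132214 + (-140 + 85))*(-1/301057) = (-132214 - 55)*(-1/301057) = -132269*(-1/301057) = 132269/301057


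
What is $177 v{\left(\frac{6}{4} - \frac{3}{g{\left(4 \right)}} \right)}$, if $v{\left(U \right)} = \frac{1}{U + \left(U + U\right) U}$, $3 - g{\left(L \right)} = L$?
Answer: $\frac{59}{15} \approx 3.9333$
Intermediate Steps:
$g{\left(L \right)} = 3 - L$
$v{\left(U \right)} = \frac{1}{U + 2 U^{2}}$ ($v{\left(U \right)} = \frac{1}{U + 2 U U} = \frac{1}{U + 2 U^{2}}$)
$177 v{\left(\frac{6}{4} - \frac{3}{g{\left(4 \right)}} \right)} = 177 \frac{1}{\left(\frac{6}{4} - \frac{3}{3 - 4}\right) \left(1 + 2 \left(\frac{6}{4} - \frac{3}{3 - 4}\right)\right)} = 177 \frac{1}{\left(6 \cdot \frac{1}{4} - \frac{3}{3 - 4}\right) \left(1 + 2 \left(6 \cdot \frac{1}{4} - \frac{3}{3 - 4}\right)\right)} = 177 \frac{1}{\left(\frac{3}{2} - \frac{3}{-1}\right) \left(1 + 2 \left(\frac{3}{2} - \frac{3}{-1}\right)\right)} = 177 \frac{1}{\left(\frac{3}{2} - -3\right) \left(1 + 2 \left(\frac{3}{2} - -3\right)\right)} = 177 \frac{1}{\left(\frac{3}{2} + 3\right) \left(1 + 2 \left(\frac{3}{2} + 3\right)\right)} = 177 \frac{1}{\frac{9}{2} \left(1 + 2 \cdot \frac{9}{2}\right)} = 177 \frac{2}{9 \left(1 + 9\right)} = 177 \frac{2}{9 \cdot 10} = 177 \cdot \frac{2}{9} \cdot \frac{1}{10} = 177 \cdot \frac{1}{45} = \frac{59}{15}$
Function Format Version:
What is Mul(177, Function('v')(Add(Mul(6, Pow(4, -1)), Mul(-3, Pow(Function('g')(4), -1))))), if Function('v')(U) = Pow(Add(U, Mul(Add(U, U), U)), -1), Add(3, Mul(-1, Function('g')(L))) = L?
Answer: Rational(59, 15) ≈ 3.9333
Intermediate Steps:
Function('g')(L) = Add(3, Mul(-1, L))
Function('v')(U) = Pow(Add(U, Mul(2, Pow(U, 2))), -1) (Function('v')(U) = Pow(Add(U, Mul(Mul(2, U), U)), -1) = Pow(Add(U, Mul(2, Pow(U, 2))), -1))
Mul(177, Function('v')(Add(Mul(6, Pow(4, -1)), Mul(-3, Pow(Function('g')(4), -1))))) = Mul(177, Mul(Pow(Add(Mul(6, Pow(4, -1)), Mul(-3, Pow(Add(3, Mul(-1, 4)), -1))), -1), Pow(Add(1, Mul(2, Add(Mul(6, Pow(4, -1)), Mul(-3, Pow(Add(3, Mul(-1, 4)), -1))))), -1))) = Mul(177, Mul(Pow(Add(Mul(6, Rational(1, 4)), Mul(-3, Pow(Add(3, -4), -1))), -1), Pow(Add(1, Mul(2, Add(Mul(6, Rational(1, 4)), Mul(-3, Pow(Add(3, -4), -1))))), -1))) = Mul(177, Mul(Pow(Add(Rational(3, 2), Mul(-3, Pow(-1, -1))), -1), Pow(Add(1, Mul(2, Add(Rational(3, 2), Mul(-3, Pow(-1, -1))))), -1))) = Mul(177, Mul(Pow(Add(Rational(3, 2), Mul(-3, -1)), -1), Pow(Add(1, Mul(2, Add(Rational(3, 2), Mul(-3, -1)))), -1))) = Mul(177, Mul(Pow(Add(Rational(3, 2), 3), -1), Pow(Add(1, Mul(2, Add(Rational(3, 2), 3))), -1))) = Mul(177, Mul(Pow(Rational(9, 2), -1), Pow(Add(1, Mul(2, Rational(9, 2))), -1))) = Mul(177, Mul(Rational(2, 9), Pow(Add(1, 9), -1))) = Mul(177, Mul(Rational(2, 9), Pow(10, -1))) = Mul(177, Mul(Rational(2, 9), Rational(1, 10))) = Mul(177, Rational(1, 45)) = Rational(59, 15)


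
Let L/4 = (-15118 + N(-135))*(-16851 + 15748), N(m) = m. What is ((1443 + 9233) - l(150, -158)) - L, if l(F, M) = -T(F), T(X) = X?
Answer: -67285410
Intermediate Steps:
L = 67296236 (L = 4*((-15118 - 135)*(-16851 + 15748)) = 4*(-15253*(-1103)) = 4*16824059 = 67296236)
l(F, M) = -F
((1443 + 9233) - l(150, -158)) - L = ((1443 + 9233) - (-1)*150) - 1*67296236 = (10676 - 1*(-150)) - 67296236 = (10676 + 150) - 67296236 = 10826 - 67296236 = -67285410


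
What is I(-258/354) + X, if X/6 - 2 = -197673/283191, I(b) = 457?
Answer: 43876847/94397 ≈ 464.81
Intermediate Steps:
X = 737418/94397 (X = 12 + 6*(-197673/283191) = 12 + 6*(-197673*1/283191) = 12 + 6*(-65891/94397) = 12 - 395346/94397 = 737418/94397 ≈ 7.8119)
I(-258/354) + X = 457 + 737418/94397 = 43876847/94397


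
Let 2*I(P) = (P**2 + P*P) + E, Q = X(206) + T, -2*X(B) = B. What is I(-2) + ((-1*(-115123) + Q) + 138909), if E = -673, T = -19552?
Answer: 468089/2 ≈ 2.3404e+5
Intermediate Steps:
X(B) = -B/2
Q = -19655 (Q = -1/2*206 - 19552 = -103 - 19552 = -19655)
I(P) = -673/2 + P**2 (I(P) = ((P**2 + P*P) - 673)/2 = ((P**2 + P**2) - 673)/2 = (2*P**2 - 673)/2 = (-673 + 2*P**2)/2 = -673/2 + P**2)
I(-2) + ((-1*(-115123) + Q) + 138909) = (-673/2 + (-2)**2) + ((-1*(-115123) - 19655) + 138909) = (-673/2 + 4) + ((115123 - 19655) + 138909) = -665/2 + (95468 + 138909) = -665/2 + 234377 = 468089/2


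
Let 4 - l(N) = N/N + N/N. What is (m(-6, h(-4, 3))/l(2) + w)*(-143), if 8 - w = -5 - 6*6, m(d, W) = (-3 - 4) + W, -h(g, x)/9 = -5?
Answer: -9724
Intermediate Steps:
l(N) = 2 (l(N) = 4 - (N/N + N/N) = 4 - (1 + 1) = 4 - 1*2 = 4 - 2 = 2)
h(g, x) = 45 (h(g, x) = -9*(-5) = 45)
m(d, W) = -7 + W
w = 49 (w = 8 - (-5 - 6*6) = 8 - (-5 - 36) = 8 - 1*(-41) = 8 + 41 = 49)
(m(-6, h(-4, 3))/l(2) + w)*(-143) = ((-7 + 45)/2 + 49)*(-143) = (38*(½) + 49)*(-143) = (19 + 49)*(-143) = 68*(-143) = -9724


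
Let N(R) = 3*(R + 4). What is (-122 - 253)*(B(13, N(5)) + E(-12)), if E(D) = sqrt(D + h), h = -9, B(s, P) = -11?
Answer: 4125 - 375*I*sqrt(21) ≈ 4125.0 - 1718.5*I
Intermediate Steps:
N(R) = 12 + 3*R (N(R) = 3*(4 + R) = 12 + 3*R)
E(D) = sqrt(-9 + D) (E(D) = sqrt(D - 9) = sqrt(-9 + D))
(-122 - 253)*(B(13, N(5)) + E(-12)) = (-122 - 253)*(-11 + sqrt(-9 - 12)) = -375*(-11 + sqrt(-21)) = -375*(-11 + I*sqrt(21)) = 4125 - 375*I*sqrt(21)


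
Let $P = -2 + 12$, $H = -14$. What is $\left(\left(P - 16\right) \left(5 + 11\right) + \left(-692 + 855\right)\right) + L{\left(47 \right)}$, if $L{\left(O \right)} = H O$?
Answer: $-591$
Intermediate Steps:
$P = 10$
$L{\left(O \right)} = - 14 O$
$\left(\left(P - 16\right) \left(5 + 11\right) + \left(-692 + 855\right)\right) + L{\left(47 \right)} = \left(\left(10 - 16\right) \left(5 + 11\right) + \left(-692 + 855\right)\right) - 658 = \left(\left(-6\right) 16 + 163\right) - 658 = \left(-96 + 163\right) - 658 = 67 - 658 = -591$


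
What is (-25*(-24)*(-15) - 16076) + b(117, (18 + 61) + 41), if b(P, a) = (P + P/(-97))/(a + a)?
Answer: -12161626/485 ≈ -25076.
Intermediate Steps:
b(P, a) = 48*P/(97*a) (b(P, a) = (P + P*(-1/97))/((2*a)) = (P - P/97)*(1/(2*a)) = (96*P/97)*(1/(2*a)) = 48*P/(97*a))
(-25*(-24)*(-15) - 16076) + b(117, (18 + 61) + 41) = (-25*(-24)*(-15) - 16076) + (48/97)*117/((18 + 61) + 41) = (600*(-15) - 16076) + (48/97)*117/(79 + 41) = (-9000 - 16076) + (48/97)*117/120 = -25076 + (48/97)*117*(1/120) = -25076 + 234/485 = -12161626/485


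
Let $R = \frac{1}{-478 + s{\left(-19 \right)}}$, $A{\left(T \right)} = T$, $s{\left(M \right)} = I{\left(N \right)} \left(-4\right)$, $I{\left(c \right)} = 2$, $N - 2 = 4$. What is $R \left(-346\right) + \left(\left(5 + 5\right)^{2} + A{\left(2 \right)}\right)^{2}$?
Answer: $\frac{2528345}{243} \approx 10405.0$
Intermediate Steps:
$N = 6$ ($N = 2 + 4 = 6$)
$s{\left(M \right)} = -8$ ($s{\left(M \right)} = 2 \left(-4\right) = -8$)
$R = - \frac{1}{486}$ ($R = \frac{1}{-478 - 8} = \frac{1}{-486} = - \frac{1}{486} \approx -0.0020576$)
$R \left(-346\right) + \left(\left(5 + 5\right)^{2} + A{\left(2 \right)}\right)^{2} = \left(- \frac{1}{486}\right) \left(-346\right) + \left(\left(5 + 5\right)^{2} + 2\right)^{2} = \frac{173}{243} + \left(10^{2} + 2\right)^{2} = \frac{173}{243} + \left(100 + 2\right)^{2} = \frac{173}{243} + 102^{2} = \frac{173}{243} + 10404 = \frac{2528345}{243}$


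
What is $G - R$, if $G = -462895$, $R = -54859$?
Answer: $-408036$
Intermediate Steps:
$G - R = -462895 - -54859 = -462895 + 54859 = -408036$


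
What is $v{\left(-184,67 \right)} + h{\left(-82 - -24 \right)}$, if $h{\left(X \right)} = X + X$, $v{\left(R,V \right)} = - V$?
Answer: $-183$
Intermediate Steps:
$h{\left(X \right)} = 2 X$
$v{\left(-184,67 \right)} + h{\left(-82 - -24 \right)} = \left(-1\right) 67 + 2 \left(-82 - -24\right) = -67 + 2 \left(-82 + 24\right) = -67 + 2 \left(-58\right) = -67 - 116 = -183$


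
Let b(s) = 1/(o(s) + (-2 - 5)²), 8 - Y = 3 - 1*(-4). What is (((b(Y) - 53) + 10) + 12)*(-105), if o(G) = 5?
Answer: 58555/18 ≈ 3253.1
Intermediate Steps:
Y = 1 (Y = 8 - (3 - 1*(-4)) = 8 - (3 + 4) = 8 - 1*7 = 8 - 7 = 1)
b(s) = 1/54 (b(s) = 1/(5 + (-2 - 5)²) = 1/(5 + (-7)²) = 1/(5 + 49) = 1/54)
(((b(Y) - 53) + 10) + 12)*(-105) = (((1/54 - 53) + 10) + 12)*(-105) = ((-2861/54 + 10) + 12)*(-105) = (-2321/54 + 12)*(-105) = -1673/54*(-105) = 58555/18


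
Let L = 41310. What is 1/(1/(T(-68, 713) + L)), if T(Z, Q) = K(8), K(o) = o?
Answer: 41318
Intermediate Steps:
T(Z, Q) = 8
1/(1/(T(-68, 713) + L)) = 1/(1/(8 + 41310)) = 1/(1/41318) = 41318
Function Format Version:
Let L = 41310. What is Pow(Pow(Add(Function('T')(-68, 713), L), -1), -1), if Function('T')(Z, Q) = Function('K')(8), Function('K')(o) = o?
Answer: 41318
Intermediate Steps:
Function('T')(Z, Q) = 8
Pow(Pow(Add(Function('T')(-68, 713), L), -1), -1) = Pow(Pow(Add(8, 41310), -1), -1) = Pow(Pow(41318, -1), -1) = Pow(Rational(1, 41318), -1) = 41318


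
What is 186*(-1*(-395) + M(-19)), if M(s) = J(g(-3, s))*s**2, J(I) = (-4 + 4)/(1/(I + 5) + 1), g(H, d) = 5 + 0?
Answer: 73470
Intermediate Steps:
g(H, d) = 5
J(I) = 0 (J(I) = 0/(1/(5 + I) + 1) = 0/(1 + 1/(5 + I)) = 0)
M(s) = 0 (M(s) = 0*s**2 = 0)
186*(-1*(-395) + M(-19)) = 186*(-1*(-395) + 0) = 186*(395 + 0) = 186*395 = 73470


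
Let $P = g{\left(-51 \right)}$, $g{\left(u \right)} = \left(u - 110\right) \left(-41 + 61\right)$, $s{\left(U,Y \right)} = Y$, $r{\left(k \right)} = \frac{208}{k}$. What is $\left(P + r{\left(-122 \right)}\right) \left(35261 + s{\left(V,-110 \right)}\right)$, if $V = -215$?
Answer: $- \frac{6908015124}{61} \approx -1.1325 \cdot 10^{8}$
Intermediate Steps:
$g{\left(u \right)} = -2200 + 20 u$ ($g{\left(u \right)} = \left(-110 + u\right) 20 = -2200 + 20 u$)
$P = -3220$ ($P = -2200 + 20 \left(-51\right) = -2200 - 1020 = -3220$)
$\left(P + r{\left(-122 \right)}\right) \left(35261 + s{\left(V,-110 \right)}\right) = \left(-3220 + \frac{208}{-122}\right) \left(35261 - 110\right) = \left(-3220 + 208 \left(- \frac{1}{122}\right)\right) 35151 = \left(-3220 - \frac{104}{61}\right) 35151 = \left(- \frac{196524}{61}\right) 35151 = - \frac{6908015124}{61}$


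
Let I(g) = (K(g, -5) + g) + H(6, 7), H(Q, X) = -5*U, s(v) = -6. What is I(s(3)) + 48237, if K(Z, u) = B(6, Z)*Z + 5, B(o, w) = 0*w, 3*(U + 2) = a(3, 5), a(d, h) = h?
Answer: 144713/3 ≈ 48238.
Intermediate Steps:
U = -⅓ (U = -2 + (⅓)*5 = -2 + 5/3 = -⅓ ≈ -0.33333)
B(o, w) = 0
H(Q, X) = 5/3 (H(Q, X) = -5*(-⅓) = 5/3)
K(Z, u) = 5 (K(Z, u) = 0*Z + 5 = 0 + 5 = 5)
I(g) = 20/3 + g (I(g) = (5 + g) + 5/3 = 20/3 + g)
I(s(3)) + 48237 = (20/3 - 6) + 48237 = ⅔ + 48237 = 144713/3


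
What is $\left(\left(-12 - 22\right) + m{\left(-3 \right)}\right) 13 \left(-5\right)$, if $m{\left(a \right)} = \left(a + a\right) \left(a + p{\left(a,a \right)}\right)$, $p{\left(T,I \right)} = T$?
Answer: $-130$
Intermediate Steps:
$m{\left(a \right)} = 4 a^{2}$ ($m{\left(a \right)} = \left(a + a\right) \left(a + a\right) = 2 a 2 a = 4 a^{2}$)
$\left(\left(-12 - 22\right) + m{\left(-3 \right)}\right) 13 \left(-5\right) = \left(\left(-12 - 22\right) + 4 \left(-3\right)^{2}\right) 13 \left(-5\right) = \left(\left(-12 - 22\right) + 4 \cdot 9\right) \left(-65\right) = \left(-34 + 36\right) \left(-65\right) = 2 \left(-65\right) = -130$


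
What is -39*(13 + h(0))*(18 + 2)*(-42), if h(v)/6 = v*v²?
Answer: 425880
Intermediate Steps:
h(v) = 6*v³ (h(v) = 6*(v*v²) = 6*v³)
-39*(13 + h(0))*(18 + 2)*(-42) = -39*(13 + 6*0³)*(18 + 2)*(-42) = -39*(13 + 6*0)*20*(-42) = -39*(13 + 0)*20*(-42) = -507*20*(-42) = -39*260*(-42) = -10140*(-42) = 425880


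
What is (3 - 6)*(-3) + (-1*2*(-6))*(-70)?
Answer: -831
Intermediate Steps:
(3 - 6)*(-3) + (-1*2*(-6))*(-70) = -3*(-3) - 2*(-6)*(-70) = 9 + 12*(-70) = 9 - 840 = -831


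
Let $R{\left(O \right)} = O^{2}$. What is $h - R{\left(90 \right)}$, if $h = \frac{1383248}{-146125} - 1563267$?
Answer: $- \frac{229617386123}{146125} \approx -1.5714 \cdot 10^{6}$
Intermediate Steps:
$h = - \frac{228433773623}{146125}$ ($h = 1383248 \left(- \frac{1}{146125}\right) - 1563267 = - \frac{1383248}{146125} - 1563267 = - \frac{228433773623}{146125} \approx -1.5633 \cdot 10^{6}$)
$h - R{\left(90 \right)} = - \frac{228433773623}{146125} - 90^{2} = - \frac{228433773623}{146125} - 8100 = - \frac{229617386123}{146125}$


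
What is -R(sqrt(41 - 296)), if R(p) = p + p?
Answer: -2*I*sqrt(255) ≈ -31.937*I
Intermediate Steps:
R(p) = 2*p
-R(sqrt(41 - 296)) = -2*sqrt(41 - 296) = -2*sqrt(-255) = -2*I*sqrt(255)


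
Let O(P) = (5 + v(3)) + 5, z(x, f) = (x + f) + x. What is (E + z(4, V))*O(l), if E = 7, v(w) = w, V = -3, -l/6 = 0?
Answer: 156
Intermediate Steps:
l = 0 (l = -6*0 = 0)
z(x, f) = f + 2*x (z(x, f) = (f + x) + x = f + 2*x)
O(P) = 13 (O(P) = (5 + 3) + 5 = 8 + 5 = 13)
(E + z(4, V))*O(l) = (7 + (-3 + 2*4))*13 = (7 + (-3 + 8))*13 = (7 + 5)*13 = 12*13 = 156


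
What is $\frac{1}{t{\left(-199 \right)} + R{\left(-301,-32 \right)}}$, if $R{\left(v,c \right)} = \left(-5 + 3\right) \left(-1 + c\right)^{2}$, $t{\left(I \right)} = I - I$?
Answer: $- \frac{1}{2178} \approx -0.00045914$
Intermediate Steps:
$t{\left(I \right)} = 0$
$R{\left(v,c \right)} = - 2 \left(-1 + c\right)^{2}$
$\frac{1}{t{\left(-199 \right)} + R{\left(-301,-32 \right)}} = \frac{1}{0 - 2 \left(-1 - 32\right)^{2}} = \frac{1}{0 - 2 \left(-33\right)^{2}} = \frac{1}{0 - 2178} = \frac{1}{-2178} = - \frac{1}{2178}$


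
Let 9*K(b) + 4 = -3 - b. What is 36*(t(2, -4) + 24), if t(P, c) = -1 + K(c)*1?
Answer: 816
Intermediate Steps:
K(b) = -7/9 - b/9 (K(b) = -4/9 + (-3 - b)/9 = -4/9 + (-⅓ - b/9) = -7/9 - b/9)
t(P, c) = -16/9 - c/9 (t(P, c) = -1 + (-7/9 - c/9)*1 = -1 + (-7/9 - c/9) = -16/9 - c/9)
36*(t(2, -4) + 24) = 36*((-16/9 - ⅑*(-4)) + 24) = 36*((-16/9 + 4/9) + 24) = 36*(-4/3 + 24) = 36*(68/3) = 816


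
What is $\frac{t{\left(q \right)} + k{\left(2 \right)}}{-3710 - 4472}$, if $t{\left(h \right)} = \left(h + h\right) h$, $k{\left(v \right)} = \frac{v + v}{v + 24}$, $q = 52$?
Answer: $- \frac{35153}{53183} \approx -0.66098$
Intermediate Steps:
$k{\left(v \right)} = \frac{2 v}{24 + v}$
$t{\left(h \right)} = 2 h^{2}$ ($t{\left(h \right)} = 2 h h = 2 h^{2}$)
$\frac{t{\left(q \right)} + k{\left(2 \right)}}{-3710 - 4472} = \frac{2 \cdot 52^{2} + 2 \cdot 2 \frac{1}{24 + 2}}{-3710 - 4472} = \frac{2 \cdot 2704 + 2 \cdot 2 \cdot \frac{1}{26}}{-8182} = \left(5408 + 2 \cdot 2 \cdot \frac{1}{26}\right) \left(- \frac{1}{8182}\right) = \left(5408 + \frac{2}{13}\right) \left(- \frac{1}{8182}\right) = \frac{70306}{13} \left(- \frac{1}{8182}\right) = - \frac{35153}{53183}$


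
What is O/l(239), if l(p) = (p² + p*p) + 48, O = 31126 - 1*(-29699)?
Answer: 12165/22858 ≈ 0.53220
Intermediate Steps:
O = 60825 (O = 31126 + 29699 = 60825)
l(p) = 48 + 2*p² (l(p) = (p² + p²) + 48 = 2*p² + 48 = 48 + 2*p²)
O/l(239) = 60825/(48 + 2*239²) = 60825/(48 + 2*57121) = 60825/(48 + 114242) = 60825/114290 = 60825*(1/114290) = 12165/22858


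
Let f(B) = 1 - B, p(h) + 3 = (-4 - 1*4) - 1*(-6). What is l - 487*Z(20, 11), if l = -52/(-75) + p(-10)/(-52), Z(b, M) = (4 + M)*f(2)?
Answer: 28492579/3900 ≈ 7305.8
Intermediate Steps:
p(h) = -5 (p(h) = -3 + ((-4 - 1*4) - 1*(-6)) = -3 + ((-4 - 4) + 6) = -3 + (-8 + 6) = -3 - 2 = -5)
Z(b, M) = -4 - M (Z(b, M) = (4 + M)*(1 - 1*2) = (4 + M)*(1 - 2) = (4 + M)*(-1) = -4 - M)
l = 3079/3900 (l = -52/(-75) - 5/(-52) = -52*(-1/75) - 5*(-1/52) = 52/75 + 5/52 = 3079/3900 ≈ 0.78949)
l - 487*Z(20, 11) = 3079/3900 - 487*(-4 - 1*11) = 3079/3900 - 487*(-4 - 11) = 3079/3900 - 487*(-15) = 3079/3900 + 7305 = 28492579/3900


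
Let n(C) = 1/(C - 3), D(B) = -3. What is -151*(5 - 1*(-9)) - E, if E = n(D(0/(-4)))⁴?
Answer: -2739745/1296 ≈ -2114.0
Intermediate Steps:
n(C) = 1/(-3 + C)
E = 1/1296 (E = (1/(-3 - 3))⁴ = (1/(-6))⁴ = (-⅙)⁴ = 1/1296 ≈ 0.00077160)
-151*(5 - 1*(-9)) - E = -151*(5 - 1*(-9)) - 1*1/1296 = -151*(5 + 9) - 1/1296 = -151*14 - 1/1296 = -2114 - 1/1296 = -2739745/1296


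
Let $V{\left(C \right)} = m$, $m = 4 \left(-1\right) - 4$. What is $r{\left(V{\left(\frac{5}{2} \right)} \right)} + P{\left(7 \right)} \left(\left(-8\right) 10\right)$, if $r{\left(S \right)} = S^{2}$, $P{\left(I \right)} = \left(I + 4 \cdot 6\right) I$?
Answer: $-17296$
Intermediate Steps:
$P{\left(I \right)} = I \left(24 + I\right)$ ($P{\left(I \right)} = \left(I + 24\right) I = \left(24 + I\right) I = I \left(24 + I\right)$)
$m = -8$ ($m = -4 - 4 = -8$)
$V{\left(C \right)} = -8$
$r{\left(V{\left(\frac{5}{2} \right)} \right)} + P{\left(7 \right)} \left(\left(-8\right) 10\right) = \left(-8\right)^{2} + 7 \left(24 + 7\right) \left(\left(-8\right) 10\right) = 64 + 7 \cdot 31 \left(-80\right) = 64 + 217 \left(-80\right) = 64 - 17360 = -17296$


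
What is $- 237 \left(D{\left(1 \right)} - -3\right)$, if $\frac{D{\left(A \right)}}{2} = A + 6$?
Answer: $-4029$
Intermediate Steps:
$D{\left(A \right)} = 12 + 2 A$ ($D{\left(A \right)} = 2 \left(A + 6\right) = 2 \left(6 + A\right) = 12 + 2 A$)
$- 237 \left(D{\left(1 \right)} - -3\right) = - 237 \left(\left(12 + 2 \cdot 1\right) - -3\right) = - 237 \left(\left(12 + 2\right) + 3\right) = - 237 \left(14 + 3\right) = \left(-237\right) 17 = -4029$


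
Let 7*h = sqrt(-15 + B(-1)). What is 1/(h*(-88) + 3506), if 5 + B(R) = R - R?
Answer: 85897/301232322 + 308*I*sqrt(5)/150616161 ≈ 0.00028515 + 4.5726e-6*I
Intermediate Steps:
B(R) = -5 (B(R) = -5 + (R - R) = -5 + 0 = -5)
h = 2*I*sqrt(5)/7 (h = sqrt(-15 - 5)/7 = sqrt(-20)/7 = (2*I*sqrt(5))/7 = 2*I*sqrt(5)/7 ≈ 0.63888*I)
1/(h*(-88) + 3506) = 1/((2*I*sqrt(5)/7)*(-88) + 3506) = 1/(-176*I*sqrt(5)/7 + 3506) = 1/(3506 - 176*I*sqrt(5)/7)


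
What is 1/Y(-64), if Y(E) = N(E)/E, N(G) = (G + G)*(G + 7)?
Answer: -1/114 ≈ -0.0087719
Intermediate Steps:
N(G) = 2*G*(7 + G) (N(G) = (2*G)*(7 + G) = 2*G*(7 + G))
Y(E) = 14 + 2*E (Y(E) = (2*E*(7 + E))/E = 14 + 2*E)
1/Y(-64) = 1/(14 + 2*(-64)) = 1/(14 - 128) = 1/(-114) = -1/114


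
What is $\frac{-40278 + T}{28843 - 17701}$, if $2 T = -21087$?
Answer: $- \frac{33881}{7428} \approx -4.5613$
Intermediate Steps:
$T = - \frac{21087}{2}$ ($T = \frac{1}{2} \left(-21087\right) = - \frac{21087}{2} \approx -10544.0$)
$\frac{-40278 + T}{28843 - 17701} = \frac{-40278 - \frac{21087}{2}}{28843 - 17701} = - \frac{101643}{2 \cdot 11142} = \left(- \frac{101643}{2}\right) \frac{1}{11142} = - \frac{33881}{7428}$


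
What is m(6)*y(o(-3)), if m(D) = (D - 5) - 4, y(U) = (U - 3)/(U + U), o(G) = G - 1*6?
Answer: -2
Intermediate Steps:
o(G) = -6 + G (o(G) = G - 6 = -6 + G)
y(U) = (-3 + U)/(2*U) (y(U) = (-3 + U)/((2*U)) = (-3 + U)*(1/(2*U)) = (-3 + U)/(2*U))
m(D) = -9 + D (m(D) = (-5 + D) - 4 = -9 + D)
m(6)*y(o(-3)) = (-9 + 6)*((-3 + (-6 - 3))/(2*(-6 - 3))) = -3*(-3 - 9)/(2*(-9)) = -3*(-1)*(-12)/(2*9) = -3*2/3 = -2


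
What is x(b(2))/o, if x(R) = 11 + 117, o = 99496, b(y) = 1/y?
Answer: 16/12437 ≈ 0.0012865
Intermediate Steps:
x(R) = 128
x(b(2))/o = 128/99496 = 128*(1/99496) = 16/12437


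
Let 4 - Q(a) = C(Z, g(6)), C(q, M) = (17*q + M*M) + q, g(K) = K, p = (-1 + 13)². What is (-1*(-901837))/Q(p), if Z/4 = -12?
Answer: 901837/832 ≈ 1083.9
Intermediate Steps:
p = 144 (p = 12² = 144)
Z = -48 (Z = 4*(-12) = -48)
C(q, M) = M² + 18*q (C(q, M) = (17*q + M²) + q = (M² + 17*q) + q = M² + 18*q)
Q(a) = 832 (Q(a) = 4 - (6² + 18*(-48)) = 4 - (36 - 864) = 4 - 1*(-828) = 4 + 828 = 832)
(-1*(-901837))/Q(p) = -1*(-901837)/832 = 901837*(1/832) = 901837/832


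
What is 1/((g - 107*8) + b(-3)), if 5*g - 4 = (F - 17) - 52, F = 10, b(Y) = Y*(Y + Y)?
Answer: -1/849 ≈ -0.0011779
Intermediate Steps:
b(Y) = 2*Y² (b(Y) = Y*(2*Y) = 2*Y²)
g = -11 (g = ⅘ + ((10 - 17) - 52)/5 = ⅘ + (-7 - 52)/5 = ⅘ + (⅕)*(-59) = ⅘ - 59/5 = -11)
1/((g - 107*8) + b(-3)) = 1/((-11 - 107*8) + 2*(-3)²) = 1/((-11 - 856) + 2*9) = 1/(-867 + 18) = 1/(-849) = -1/849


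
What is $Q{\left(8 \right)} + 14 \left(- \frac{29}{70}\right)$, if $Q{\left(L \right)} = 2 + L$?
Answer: $\frac{21}{5} \approx 4.2$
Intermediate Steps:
$Q{\left(8 \right)} + 14 \left(- \frac{29}{70}\right) = \left(2 + 8\right) + 14 \left(- \frac{29}{70}\right) = 10 + 14 \left(\left(-29\right) \frac{1}{70}\right) = 10 + 14 \left(- \frac{29}{70}\right) = 10 - \frac{29}{5} = \frac{21}{5}$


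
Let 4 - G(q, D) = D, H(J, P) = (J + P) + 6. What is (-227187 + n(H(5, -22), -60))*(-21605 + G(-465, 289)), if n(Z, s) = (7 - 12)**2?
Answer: 4972576180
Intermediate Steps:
H(J, P) = 6 + J + P
G(q, D) = 4 - D
n(Z, s) = 25 (n(Z, s) = (-5)**2 = 25)
(-227187 + n(H(5, -22), -60))*(-21605 + G(-465, 289)) = (-227187 + 25)*(-21605 + (4 - 1*289)) = -227162*(-21605 + (4 - 289)) = -227162*(-21605 - 285) = -227162*(-21890) = 4972576180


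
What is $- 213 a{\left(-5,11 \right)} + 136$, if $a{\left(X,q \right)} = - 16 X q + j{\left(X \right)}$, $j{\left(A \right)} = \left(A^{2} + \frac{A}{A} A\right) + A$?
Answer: $-190499$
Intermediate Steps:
$j{\left(A \right)} = A^{2} + 2 A$ ($j{\left(A \right)} = \left(A^{2} + 1 A\right) + A = \left(A^{2} + A\right) + A = \left(A + A^{2}\right) + A = A^{2} + 2 A$)
$a{\left(X,q \right)} = X \left(2 + X\right) - 16 X q$ ($a{\left(X,q \right)} = - 16 X q + X \left(2 + X\right) = X \left(2 + X\right) - 16 X q$)
$- 213 a{\left(-5,11 \right)} + 136 = - 213 \left(- 5 \left(2 - 5 - 176\right)\right) + 136 = - 213 \left(\left(-5\right) \left(-179\right)\right) + 136 = \left(-213\right) 895 + 136 = -190635 + 136 = -190499$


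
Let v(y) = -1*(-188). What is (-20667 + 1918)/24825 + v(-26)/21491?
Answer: -398267659/533514075 ≈ -0.74650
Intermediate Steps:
v(y) = 188
(-20667 + 1918)/24825 + v(-26)/21491 = (-20667 + 1918)/24825 + 188/21491 = -18749*1/24825 + 188*(1/21491) = -18749/24825 + 188/21491 = -398267659/533514075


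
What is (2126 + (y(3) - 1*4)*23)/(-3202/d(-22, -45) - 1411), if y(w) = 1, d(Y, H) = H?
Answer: -92565/60293 ≈ -1.5353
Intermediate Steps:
(2126 + (y(3) - 1*4)*23)/(-3202/d(-22, -45) - 1411) = (2126 + (1 - 1*4)*23)/(-3202/(-45) - 1411) = (2126 + (1 - 4)*23)/(-3202*(-1/45) - 1411) = (2126 - 3*23)/(3202/45 - 1411) = (2126 - 69)/(-60293/45) = 2057*(-45/60293) = -92565/60293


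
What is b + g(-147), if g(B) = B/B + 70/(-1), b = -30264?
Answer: -30333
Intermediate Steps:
g(B) = -69 (g(B) = 1 + 70*(-1) = 1 - 70 = -69)
b + g(-147) = -30264 - 69 = -30333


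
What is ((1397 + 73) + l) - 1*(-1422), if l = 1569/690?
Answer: 665683/230 ≈ 2894.3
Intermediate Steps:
l = 523/230 (l = 1569*(1/690) = 523/230 ≈ 2.2739)
((1397 + 73) + l) - 1*(-1422) = ((1397 + 73) + 523/230) - 1*(-1422) = (1470 + 523/230) + 1422 = 338623/230 + 1422 = 665683/230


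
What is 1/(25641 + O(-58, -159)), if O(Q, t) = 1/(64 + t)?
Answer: 95/2435894 ≈ 3.9000e-5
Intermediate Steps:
1/(25641 + O(-58, -159)) = 1/(25641 + 1/(64 - 159)) = 1/(25641 + 1/(-95)) = 1/(25641 - 1/95) = 1/(2435894/95) = 95/2435894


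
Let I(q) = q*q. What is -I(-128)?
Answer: -16384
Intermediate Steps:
I(q) = q**2
-I(-128) = -1*(-128)**2 = -1*16384 = -16384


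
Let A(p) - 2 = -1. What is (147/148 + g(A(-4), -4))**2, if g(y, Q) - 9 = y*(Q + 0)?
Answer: 786769/21904 ≈ 35.919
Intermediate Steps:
A(p) = 1 (A(p) = 2 - 1 = 1)
g(y, Q) = 9 + Q*y (g(y, Q) = 9 + y*(Q + 0) = 9 + y*Q = 9 + Q*y)
(147/148 + g(A(-4), -4))**2 = (147/148 + (9 - 4*1))**2 = (147*(1/148) + (9 - 4))**2 = (147/148 + 5)**2 = (887/148)**2 = 786769/21904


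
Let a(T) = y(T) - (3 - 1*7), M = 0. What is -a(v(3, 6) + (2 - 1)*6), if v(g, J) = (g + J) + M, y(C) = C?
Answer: -19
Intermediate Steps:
v(g, J) = J + g (v(g, J) = (g + J) + 0 = (J + g) + 0 = J + g)
a(T) = 4 + T (a(T) = T - (3 - 1*7) = T - (3 - 7) = T - 1*(-4) = T + 4 = 4 + T)
-a(v(3, 6) + (2 - 1)*6) = -(4 + ((6 + 3) + (2 - 1)*6)) = -(4 + (9 + 1*6)) = -(4 + (9 + 6)) = -(4 + 15) = -1*19 = -19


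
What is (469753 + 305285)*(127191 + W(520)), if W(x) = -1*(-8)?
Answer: 98584058562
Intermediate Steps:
W(x) = 8
(469753 + 305285)*(127191 + W(520)) = (469753 + 305285)*(127191 + 8) = 775038*127199 = 98584058562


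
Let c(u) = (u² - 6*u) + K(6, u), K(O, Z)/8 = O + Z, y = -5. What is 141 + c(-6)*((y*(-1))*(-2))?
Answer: -579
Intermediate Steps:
K(O, Z) = 8*O + 8*Z (K(O, Z) = 8*(O + Z) = 8*O + 8*Z)
c(u) = 48 + u² + 2*u (c(u) = (u² - 6*u) + (8*6 + 8*u) = (u² - 6*u) + (48 + 8*u) = 48 + u² + 2*u)
141 + c(-6)*((y*(-1))*(-2)) = 141 + (48 + (-6)² + 2*(-6))*(-5*(-1)*(-2)) = 141 + (48 + 36 - 12)*(5*(-2)) = 141 + 72*(-10) = 141 - 720 = -579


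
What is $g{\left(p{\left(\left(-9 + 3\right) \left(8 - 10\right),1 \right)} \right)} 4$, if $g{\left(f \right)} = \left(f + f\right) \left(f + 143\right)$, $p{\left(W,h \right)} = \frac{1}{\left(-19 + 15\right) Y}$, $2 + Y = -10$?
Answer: $\frac{6865}{288} \approx 23.837$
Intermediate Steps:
$Y = -12$ ($Y = -2 - 10 = -12$)
$p{\left(W,h \right)} = \frac{1}{48}$ ($p{\left(W,h \right)} = \frac{1}{\left(-19 + 15\right) \left(-12\right)} = \frac{1}{-4} \left(- \frac{1}{12}\right) = \left(- \frac{1}{4}\right) \left(- \frac{1}{12}\right) = \frac{1}{48}$)
$g{\left(f \right)} = 2 f \left(143 + f\right)$
$g{\left(p{\left(\left(-9 + 3\right) \left(8 - 10\right),1 \right)} \right)} 4 = 2 \cdot \frac{1}{48} \left(143 + \frac{1}{48}\right) 4 = 2 \cdot \frac{1}{48} \cdot \frac{6865}{48} \cdot 4 = \frac{6865}{1152} \cdot 4 = \frac{6865}{288}$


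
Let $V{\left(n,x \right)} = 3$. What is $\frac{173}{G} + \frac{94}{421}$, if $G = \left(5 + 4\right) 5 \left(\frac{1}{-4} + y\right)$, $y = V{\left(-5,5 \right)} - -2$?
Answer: $\frac{371702}{359955} \approx 1.0326$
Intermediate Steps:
$y = 5$ ($y = 3 - -2 = 3 + 2 = 5$)
$G = \frac{855}{4}$ ($G = \left(5 + 4\right) 5 \left(\frac{1}{-4} + 5\right) = 9 \cdot 5 \left(- \frac{1}{4} + 5\right) = 45 \cdot \frac{19}{4} = \frac{855}{4} \approx 213.75$)
$\frac{173}{G} + \frac{94}{421} = \frac{173}{\frac{855}{4}} + \frac{94}{421} = 173 \cdot \frac{4}{855} + 94 \cdot \frac{1}{421} = \frac{692}{855} + \frac{94}{421} = \frac{371702}{359955}$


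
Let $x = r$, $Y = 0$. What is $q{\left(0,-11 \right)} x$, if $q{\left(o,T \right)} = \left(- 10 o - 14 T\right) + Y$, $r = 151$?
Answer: $23254$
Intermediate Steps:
$x = 151$
$q{\left(o,T \right)} = - 14 T - 10 o$ ($q{\left(o,T \right)} = \left(- 10 o - 14 T\right) + 0 = \left(- 14 T - 10 o\right) + 0 = - 14 T - 10 o$)
$q{\left(0,-11 \right)} x = \left(\left(-14\right) \left(-11\right) - 0\right) 151 = \left(154 + 0\right) 151 = 154 \cdot 151 = 23254$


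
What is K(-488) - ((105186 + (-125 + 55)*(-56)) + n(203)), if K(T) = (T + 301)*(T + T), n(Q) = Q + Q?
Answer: 73000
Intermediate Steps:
n(Q) = 2*Q
K(T) = 2*T*(301 + T) (K(T) = (301 + T)*(2*T) = 2*T*(301 + T))
K(-488) - ((105186 + (-125 + 55)*(-56)) + n(203)) = 2*(-488)*(301 - 488) - ((105186 + (-125 + 55)*(-56)) + 2*203) = 2*(-488)*(-187) - ((105186 - 70*(-56)) + 406) = 182512 - ((105186 + 3920) + 406) = 182512 - (109106 + 406) = 182512 - 1*109512 = 182512 - 109512 = 73000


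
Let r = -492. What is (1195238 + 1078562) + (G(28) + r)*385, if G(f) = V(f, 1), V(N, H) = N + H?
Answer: 2095545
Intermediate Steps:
V(N, H) = H + N
G(f) = 1 + f
(1195238 + 1078562) + (G(28) + r)*385 = (1195238 + 1078562) + ((1 + 28) - 492)*385 = 2273800 + (29 - 492)*385 = 2273800 - 463*385 = 2273800 - 178255 = 2095545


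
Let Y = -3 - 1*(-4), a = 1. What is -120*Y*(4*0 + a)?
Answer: -120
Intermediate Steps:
Y = 1 (Y = -3 + 4 = 1)
-120*Y*(4*0 + a) = -120*(4*0 + 1) = -120*(0 + 1) = -120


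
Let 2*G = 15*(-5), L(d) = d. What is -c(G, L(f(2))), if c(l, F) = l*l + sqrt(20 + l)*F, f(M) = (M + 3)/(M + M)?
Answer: -5625/4 - 5*I*sqrt(70)/8 ≈ -1406.3 - 5.2291*I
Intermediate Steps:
f(M) = (3 + M)/(2*M) (f(M) = (3 + M)/((2*M)) = (3 + M)*(1/(2*M)) = (3 + M)/(2*M))
G = -75/2 (G = (15*(-5))/2 = (1/2)*(-75) = -75/2 ≈ -37.500)
c(l, F) = l**2 + F*sqrt(20 + l)
-c(G, L(f(2))) = -((-75/2)**2 + ((1/2)*(3 + 2)/2)*sqrt(20 - 75/2)) = -(5625/4 + ((1/2)*(1/2)*5)*sqrt(-35/2)) = -(5625/4 + 5*(I*sqrt(70)/2)/4) = -(5625/4 + 5*I*sqrt(70)/8) = -5625/4 - 5*I*sqrt(70)/8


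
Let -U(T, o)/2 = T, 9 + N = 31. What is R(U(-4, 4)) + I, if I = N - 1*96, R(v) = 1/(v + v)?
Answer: -1183/16 ≈ -73.938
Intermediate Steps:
N = 22 (N = -9 + 31 = 22)
U(T, o) = -2*T
R(v) = 1/(2*v)
I = -74 (I = 22 - 1*96 = 22 - 96 = -74)
R(U(-4, 4)) + I = 1/(2*((-2*(-4)))) - 74 = (½)/8 - 74 = (½)*(⅛) - 74 = 1/16 - 74 = -1183/16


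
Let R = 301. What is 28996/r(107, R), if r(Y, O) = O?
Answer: 28996/301 ≈ 96.332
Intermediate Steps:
28996/r(107, R) = 28996/301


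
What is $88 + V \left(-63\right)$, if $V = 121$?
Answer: $-7535$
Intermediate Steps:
$88 + V \left(-63\right) = 88 + 121 \left(-63\right) = 88 - 7623 = -7535$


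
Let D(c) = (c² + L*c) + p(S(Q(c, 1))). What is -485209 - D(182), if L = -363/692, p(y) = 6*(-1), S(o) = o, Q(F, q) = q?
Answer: -179308109/346 ≈ -5.1823e+5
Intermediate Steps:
p(y) = -6
L = -363/692 (L = -363*1/692 = -363/692 ≈ -0.52457)
D(c) = -6 + c² - 363*c/692 (D(c) = (c² - 363*c/692) - 6 = -6 + c² - 363*c/692)
-485209 - D(182) = -485209 - (-6 + 182² - 363/692*182) = -485209 - (-6 + 33124 - 33033/346) = -485209 - 1*11425795/346 = -485209 - 11425795/346 = -179308109/346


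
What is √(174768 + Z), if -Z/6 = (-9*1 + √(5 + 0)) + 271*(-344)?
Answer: √(734166 - 6*√5) ≈ 856.83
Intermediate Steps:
Z = 559398 - 6*√5 (Z = -6*((-9*1 + √(5 + 0)) + 271*(-344)) = -6*((-9 + √5) - 93224) = -6*(-93233 + √5) = 559398 - 6*√5 ≈ 5.5939e+5)
√(174768 + Z) = √(174768 + (559398 - 6*√5)) = √(734166 - 6*√5)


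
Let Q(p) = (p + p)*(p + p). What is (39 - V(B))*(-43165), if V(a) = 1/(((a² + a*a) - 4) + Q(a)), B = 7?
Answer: -97630597/58 ≈ -1.6833e+6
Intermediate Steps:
Q(p) = 4*p² (Q(p) = (2*p)*(2*p) = 4*p²)
V(a) = 1/(-4 + 6*a²) (V(a) = 1/(((a² + a*a) - 4) + 4*a²) = 1/(((a² + a²) - 4) + 4*a²) = 1/((2*a² - 4) + 4*a²) = 1/((-4 + 2*a²) + 4*a²) = 1/(-4 + 6*a²))
(39 - V(B))*(-43165) = (39 - 1/(2*(-2 + 3*7²)))*(-43165) = (39 - 1/(2*(-2 + 3*49)))*(-43165) = (39 - 1/(2*(-2 + 147)))*(-43165) = (39 - 1/(2*145))*(-43165) = (39 - 1*1/290)*(-43165) = (39 - 1/290)*(-43165) = (11309/290)*(-43165) = -97630597/58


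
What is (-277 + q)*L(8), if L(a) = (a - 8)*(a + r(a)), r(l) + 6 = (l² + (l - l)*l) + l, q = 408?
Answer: 0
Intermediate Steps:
r(l) = -6 + l + l² (r(l) = -6 + ((l² + (l - l)*l) + l) = -6 + ((l² + 0*l) + l) = -6 + ((l² + 0) + l) = -6 + (l² + l) = -6 + (l + l²) = -6 + l + l²)
L(a) = (-8 + a)*(-6 + a² + 2*a) (L(a) = (a - 8)*(a + (-6 + a + a²)) = (-8 + a)*(-6 + a² + 2*a))
(-277 + q)*L(8) = (-277 + 408)*(48 + 8³ - 22*8 - 6*8²) = 131*(48 + 512 - 176 - 6*64) = 131*(48 + 512 - 176 - 384) = 131*0 = 0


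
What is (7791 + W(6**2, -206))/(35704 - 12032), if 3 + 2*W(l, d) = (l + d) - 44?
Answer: 15365/47344 ≈ 0.32454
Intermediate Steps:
W(l, d) = -47/2 + d/2 + l/2 (W(l, d) = -3/2 + ((l + d) - 44)/2 = -3/2 + ((d + l) - 44)/2 = -3/2 + (-44 + d + l)/2 = -3/2 + (-22 + d/2 + l/2) = -47/2 + d/2 + l/2)
(7791 + W(6**2, -206))/(35704 - 12032) = (7791 + (-47/2 + (1/2)*(-206) + (1/2)*6**2))/(35704 - 12032) = (7791 + (-47/2 - 103 + (1/2)*36))/23672 = (7791 + (-47/2 - 103 + 18))*(1/23672) = (7791 - 217/2)*(1/23672) = (15365/2)*(1/23672) = 15365/47344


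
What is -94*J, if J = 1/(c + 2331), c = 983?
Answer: -47/1657 ≈ -0.028365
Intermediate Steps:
J = 1/3314 (J = 1/(983 + 2331) = 1/3314 ≈ 0.00030175)
-94*J = -94*1/3314 = -47/1657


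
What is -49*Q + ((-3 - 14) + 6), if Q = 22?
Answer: -1089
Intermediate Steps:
-49*Q + ((-3 - 14) + 6) = -49*22 + ((-3 - 14) + 6) = -1078 + (-17 + 6) = -1078 - 11 = -1089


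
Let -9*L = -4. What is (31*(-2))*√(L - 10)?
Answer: -62*I*√86/3 ≈ -191.65*I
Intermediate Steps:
L = 4/9 (L = -⅑*(-4) = 4/9 ≈ 0.44444)
(31*(-2))*√(L - 10) = (31*(-2))*√(4/9 - 10) = -62*I*√86/3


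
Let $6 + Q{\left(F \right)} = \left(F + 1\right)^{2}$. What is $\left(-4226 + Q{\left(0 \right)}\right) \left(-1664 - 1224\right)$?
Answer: $12219128$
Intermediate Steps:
$Q{\left(F \right)} = -6 + \left(1 + F\right)^{2}$ ($Q{\left(F \right)} = -6 + \left(F + 1\right)^{2} = -6 + \left(1 + F\right)^{2}$)
$\left(-4226 + Q{\left(0 \right)}\right) \left(-1664 - 1224\right) = \left(-4226 - \left(6 - \left(1 + 0\right)^{2}\right)\right) \left(-1664 - 1224\right) = \left(-4226 - \left(6 - 1^{2}\right)\right) \left(-2888\right) = \left(-4226 + \left(-6 + 1\right)\right) \left(-2888\right) = \left(-4226 - 5\right) \left(-2888\right) = \left(-4231\right) \left(-2888\right) = 12219128$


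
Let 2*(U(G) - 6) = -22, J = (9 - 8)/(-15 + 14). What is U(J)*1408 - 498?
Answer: -7538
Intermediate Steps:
J = -1 (J = 1/(-1) = 1*(-1) = -1)
U(G) = -5 (U(G) = 6 + (½)*(-22) = 6 - 11 = -5)
U(J)*1408 - 498 = -5*1408 - 498 = -7040 - 498 = -7538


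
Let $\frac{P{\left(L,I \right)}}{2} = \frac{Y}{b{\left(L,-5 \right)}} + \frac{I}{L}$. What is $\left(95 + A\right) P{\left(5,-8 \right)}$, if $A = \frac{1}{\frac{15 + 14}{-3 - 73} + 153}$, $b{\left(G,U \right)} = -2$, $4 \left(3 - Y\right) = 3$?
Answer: $- \frac{120115929}{231980} \approx -517.79$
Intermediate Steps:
$Y = \frac{9}{4}$ ($Y = 3 - \frac{3}{4} = \frac{9}{4} \approx 2.25$)
$P{\left(L,I \right)} = - \frac{9}{4} + \frac{2 I}{L}$ ($P{\left(L,I \right)} = 2 \left(\frac{9}{4 \left(-2\right)} + \frac{I}{L}\right) = 2 \left(\frac{9}{4} \left(- \frac{1}{2}\right) + \frac{I}{L}\right) = 2 \left(- \frac{9}{8} + \frac{I}{L}\right) = - \frac{9}{4} + \frac{2 I}{L}$)
$A = \frac{76}{11599}$ ($A = \frac{1}{\frac{29}{-76} + 153} = \frac{1}{29 \left(- \frac{1}{76}\right) + 153} = \frac{1}{- \frac{29}{76} + 153} = \frac{1}{\frac{11599}{76}} = \frac{76}{11599} \approx 0.0065523$)
$\left(95 + A\right) P{\left(5,-8 \right)} = \left(95 + \frac{76}{11599}\right) \left(- \frac{9}{4} + 2 \left(-8\right) \frac{1}{5}\right) = \frac{1101981 \left(- \frac{9}{4} + 2 \left(-8\right) \frac{1}{5}\right)}{11599} = \frac{1101981 \left(- \frac{9}{4} - \frac{16}{5}\right)}{11599} = \frac{1101981}{11599} \left(- \frac{109}{20}\right) = - \frac{120115929}{231980}$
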